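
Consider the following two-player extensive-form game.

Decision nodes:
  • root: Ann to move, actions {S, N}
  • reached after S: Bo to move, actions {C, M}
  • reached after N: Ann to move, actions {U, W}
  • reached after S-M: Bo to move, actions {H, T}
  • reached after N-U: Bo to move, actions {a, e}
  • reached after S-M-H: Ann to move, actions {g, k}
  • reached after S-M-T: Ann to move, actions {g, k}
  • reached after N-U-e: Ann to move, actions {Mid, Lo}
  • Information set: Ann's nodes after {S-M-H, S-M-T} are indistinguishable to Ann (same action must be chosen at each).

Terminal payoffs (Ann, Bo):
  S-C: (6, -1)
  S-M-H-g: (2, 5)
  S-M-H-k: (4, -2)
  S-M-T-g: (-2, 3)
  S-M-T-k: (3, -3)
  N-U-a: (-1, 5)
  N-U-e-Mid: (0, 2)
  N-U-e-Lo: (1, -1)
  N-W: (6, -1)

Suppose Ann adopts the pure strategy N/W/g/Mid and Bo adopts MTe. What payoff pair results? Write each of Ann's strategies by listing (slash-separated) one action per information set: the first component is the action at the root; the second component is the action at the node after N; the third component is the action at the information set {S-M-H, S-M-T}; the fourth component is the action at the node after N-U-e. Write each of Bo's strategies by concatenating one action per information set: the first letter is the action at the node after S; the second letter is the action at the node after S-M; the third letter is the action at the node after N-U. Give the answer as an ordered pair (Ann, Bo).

(6, -1)

Trace the play path from the root:
  Ann plays N
  Ann plays W at [N]
→ terminal payoff (6, -1).
(Ann's choice at the information set {S-M-H, S-M-T} is never reached on this path, so it doesn't affect the outcome.)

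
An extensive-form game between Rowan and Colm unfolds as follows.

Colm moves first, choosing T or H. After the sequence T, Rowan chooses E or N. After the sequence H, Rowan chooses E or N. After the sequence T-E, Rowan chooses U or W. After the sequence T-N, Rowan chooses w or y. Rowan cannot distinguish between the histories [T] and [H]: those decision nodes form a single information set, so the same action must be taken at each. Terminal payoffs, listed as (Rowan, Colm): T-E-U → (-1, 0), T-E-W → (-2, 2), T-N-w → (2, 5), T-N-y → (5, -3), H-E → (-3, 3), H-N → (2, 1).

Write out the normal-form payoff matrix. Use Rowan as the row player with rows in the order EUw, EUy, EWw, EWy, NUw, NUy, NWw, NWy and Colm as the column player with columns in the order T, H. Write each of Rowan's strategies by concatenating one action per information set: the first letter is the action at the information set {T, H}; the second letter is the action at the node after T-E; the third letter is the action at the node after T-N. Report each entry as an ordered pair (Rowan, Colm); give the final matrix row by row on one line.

EUw: (-1,0) (-3,3) | EUy: (-1,0) (-3,3) | EWw: (-2,2) (-3,3) | EWy: (-2,2) (-3,3) | NUw: (2,5) (2,1) | NUy: (5,-3) (2,1) | NWw: (2,5) (2,1) | NWy: (5,-3) (2,1)

Row EUw: T→(-1,0), H→(-3,3)
Row EUy: T→(-1,0), H→(-3,3)
Row EWw: T→(-2,2), H→(-3,3)
Row EWy: T→(-2,2), H→(-3,3)
Row NUw: T→(2,5), H→(2,1)
Row NUy: T→(5,-3), H→(2,1)
Row NWw: T→(2,5), H→(2,1)
Row NWy: T→(5,-3), H→(2,1)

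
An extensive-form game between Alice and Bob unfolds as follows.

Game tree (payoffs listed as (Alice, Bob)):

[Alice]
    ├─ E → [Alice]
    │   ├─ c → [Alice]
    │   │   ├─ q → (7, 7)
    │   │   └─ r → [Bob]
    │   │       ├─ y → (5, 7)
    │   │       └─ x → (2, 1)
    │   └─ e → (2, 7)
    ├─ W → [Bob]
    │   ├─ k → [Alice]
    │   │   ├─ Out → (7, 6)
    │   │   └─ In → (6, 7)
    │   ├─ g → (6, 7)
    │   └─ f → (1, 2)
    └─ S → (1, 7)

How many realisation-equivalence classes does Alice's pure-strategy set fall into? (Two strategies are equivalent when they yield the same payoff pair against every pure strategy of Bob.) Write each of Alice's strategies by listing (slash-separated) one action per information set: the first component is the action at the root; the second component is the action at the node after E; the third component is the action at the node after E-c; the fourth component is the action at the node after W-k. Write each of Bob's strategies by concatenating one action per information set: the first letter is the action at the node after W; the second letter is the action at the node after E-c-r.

6

Alice has 24 pure strategies: E/c/q/Out, E/c/q/In, E/c/r/Out, E/c/r/In, E/e/q/Out, E/e/q/In, E/e/r/Out, E/e/r/In, W/c/q/Out, W/c/q/In, W/c/r/Out, W/c/r/In, W/e/q/Out, W/e/q/In, W/e/r/Out, W/e/r/In, S/c/q/Out, S/c/q/In, S/c/r/Out, S/c/r/In, S/e/q/Out, S/e/q/In, S/e/r/Out, S/e/r/In. Columns: ky, kx, gy, gx, fy, fx.
{E/c/q/Out, E/c/q/In} → row (7,7) (7,7) (7,7) (7,7) (7,7) (7,7)
{E/c/r/Out, E/c/r/In} → row (5,7) (2,1) (5,7) (2,1) (5,7) (2,1)
{E/e/q/Out, E/e/q/In, E/e/r/Out, E/e/r/In} → row (2,7) (2,7) (2,7) (2,7) (2,7) (2,7)
{W/c/q/Out, W/c/r/Out, W/e/q/Out, W/e/r/Out} → row (7,6) (7,6) (6,7) (6,7) (1,2) (1,2)
{W/c/q/In, W/c/r/In, W/e/q/In, W/e/r/In} → row (6,7) (6,7) (6,7) (6,7) (1,2) (1,2)
{S/c/q/Out, S/c/q/In, S/c/r/Out, S/c/r/In, S/e/q/Out, S/e/q/In, S/e/r/Out, S/e/r/In} → row (1,7) (1,7) (1,7) (1,7) (1,7) (1,7)
That's 6 distinct rows out of 24 strategies.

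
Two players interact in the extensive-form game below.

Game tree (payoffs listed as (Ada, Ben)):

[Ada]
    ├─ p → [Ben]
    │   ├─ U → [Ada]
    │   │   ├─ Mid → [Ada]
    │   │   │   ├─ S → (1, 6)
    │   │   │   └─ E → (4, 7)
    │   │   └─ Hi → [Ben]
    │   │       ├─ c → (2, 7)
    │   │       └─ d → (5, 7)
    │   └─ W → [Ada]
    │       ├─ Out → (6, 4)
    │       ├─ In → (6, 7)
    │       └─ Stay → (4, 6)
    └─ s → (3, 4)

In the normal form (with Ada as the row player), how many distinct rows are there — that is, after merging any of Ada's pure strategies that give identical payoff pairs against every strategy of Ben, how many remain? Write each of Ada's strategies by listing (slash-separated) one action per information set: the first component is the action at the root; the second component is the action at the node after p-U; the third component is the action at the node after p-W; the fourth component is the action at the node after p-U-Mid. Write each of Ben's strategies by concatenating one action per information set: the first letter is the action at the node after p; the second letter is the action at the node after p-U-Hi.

Ada has 24 pure strategies: p/Mid/Out/S, p/Mid/Out/E, p/Mid/In/S, p/Mid/In/E, p/Mid/Stay/S, p/Mid/Stay/E, p/Hi/Out/S, p/Hi/Out/E, p/Hi/In/S, p/Hi/In/E, p/Hi/Stay/S, p/Hi/Stay/E, s/Mid/Out/S, s/Mid/Out/E, s/Mid/In/S, s/Mid/In/E, s/Mid/Stay/S, s/Mid/Stay/E, s/Hi/Out/S, s/Hi/Out/E, s/Hi/In/S, s/Hi/In/E, s/Hi/Stay/S, s/Hi/Stay/E. Columns: Uc, Ud, Wc, Wd.
{p/Mid/Out/S} → row (1,6) (1,6) (6,4) (6,4)
{p/Mid/Out/E} → row (4,7) (4,7) (6,4) (6,4)
{p/Mid/In/S} → row (1,6) (1,6) (6,7) (6,7)
{p/Mid/In/E} → row (4,7) (4,7) (6,7) (6,7)
{p/Mid/Stay/S} → row (1,6) (1,6) (4,6) (4,6)
{p/Mid/Stay/E} → row (4,7) (4,7) (4,6) (4,6)
{p/Hi/Out/S, p/Hi/Out/E} → row (2,7) (5,7) (6,4) (6,4)
{p/Hi/In/S, p/Hi/In/E} → row (2,7) (5,7) (6,7) (6,7)
{p/Hi/Stay/S, p/Hi/Stay/E} → row (2,7) (5,7) (4,6) (4,6)
{s/Mid/Out/S, s/Mid/Out/E, s/Mid/In/S, s/Mid/In/E, s/Mid/Stay/S, s/Mid/Stay/E, s/Hi/Out/S, s/Hi/Out/E, s/Hi/In/S, s/Hi/In/E, s/Hi/Stay/S, s/Hi/Stay/E} → row (3,4) (3,4) (3,4) (3,4)
That's 10 distinct rows out of 24 strategies.

10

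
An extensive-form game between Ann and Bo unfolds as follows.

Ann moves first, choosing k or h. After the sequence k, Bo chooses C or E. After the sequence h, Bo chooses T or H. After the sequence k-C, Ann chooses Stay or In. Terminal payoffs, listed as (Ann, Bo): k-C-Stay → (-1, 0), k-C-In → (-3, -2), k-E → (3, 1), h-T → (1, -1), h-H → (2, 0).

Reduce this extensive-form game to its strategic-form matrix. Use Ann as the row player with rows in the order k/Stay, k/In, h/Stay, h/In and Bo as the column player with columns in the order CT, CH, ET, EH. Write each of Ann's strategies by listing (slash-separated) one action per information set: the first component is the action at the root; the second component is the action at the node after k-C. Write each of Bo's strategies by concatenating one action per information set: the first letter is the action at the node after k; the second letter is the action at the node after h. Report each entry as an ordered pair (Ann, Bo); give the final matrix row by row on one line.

k/Stay: (-1,0) (-1,0) (3,1) (3,1) | k/In: (-3,-2) (-3,-2) (3,1) (3,1) | h/Stay: (1,-1) (2,0) (1,-1) (2,0) | h/In: (1,-1) (2,0) (1,-1) (2,0)

Row k/Stay: CT→(-1,0), CH→(-1,0), ET→(3,1), EH→(3,1)
Row k/In: CT→(-3,-2), CH→(-3,-2), ET→(3,1), EH→(3,1)
Row h/Stay: CT→(1,-1), CH→(2,0), ET→(1,-1), EH→(2,0)
Row h/In: CT→(1,-1), CH→(2,0), ET→(1,-1), EH→(2,0)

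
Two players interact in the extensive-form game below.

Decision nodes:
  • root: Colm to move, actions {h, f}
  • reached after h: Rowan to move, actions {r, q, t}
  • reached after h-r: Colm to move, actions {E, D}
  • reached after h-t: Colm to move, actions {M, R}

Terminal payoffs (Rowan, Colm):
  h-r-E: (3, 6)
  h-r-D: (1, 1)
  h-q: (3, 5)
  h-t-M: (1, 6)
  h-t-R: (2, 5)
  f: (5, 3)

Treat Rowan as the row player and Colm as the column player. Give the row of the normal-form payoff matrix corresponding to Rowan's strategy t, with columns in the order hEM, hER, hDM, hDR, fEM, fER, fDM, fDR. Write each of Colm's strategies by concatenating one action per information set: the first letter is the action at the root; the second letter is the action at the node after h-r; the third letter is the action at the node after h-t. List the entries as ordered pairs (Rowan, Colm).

vs hEM: Colm plays h → Rowan plays t at [h] → Colm plays M at [h-t] → (1, 6)
vs hER: Colm plays h → Rowan plays t at [h] → Colm plays R at [h-t] → (2, 5)
vs hDM: Colm plays h → Rowan plays t at [h] → Colm plays M at [h-t] → (1, 6)
vs hDR: Colm plays h → Rowan plays t at [h] → Colm plays R at [h-t] → (2, 5)
vs fEM: Colm plays f → (5, 3)
vs fER: Colm plays f → (5, 3)
vs fDM: Colm plays f → (5, 3)
vs fDR: Colm plays f → (5, 3)

(1,6) (2,5) (1,6) (2,5) (5,3) (5,3) (5,3) (5,3)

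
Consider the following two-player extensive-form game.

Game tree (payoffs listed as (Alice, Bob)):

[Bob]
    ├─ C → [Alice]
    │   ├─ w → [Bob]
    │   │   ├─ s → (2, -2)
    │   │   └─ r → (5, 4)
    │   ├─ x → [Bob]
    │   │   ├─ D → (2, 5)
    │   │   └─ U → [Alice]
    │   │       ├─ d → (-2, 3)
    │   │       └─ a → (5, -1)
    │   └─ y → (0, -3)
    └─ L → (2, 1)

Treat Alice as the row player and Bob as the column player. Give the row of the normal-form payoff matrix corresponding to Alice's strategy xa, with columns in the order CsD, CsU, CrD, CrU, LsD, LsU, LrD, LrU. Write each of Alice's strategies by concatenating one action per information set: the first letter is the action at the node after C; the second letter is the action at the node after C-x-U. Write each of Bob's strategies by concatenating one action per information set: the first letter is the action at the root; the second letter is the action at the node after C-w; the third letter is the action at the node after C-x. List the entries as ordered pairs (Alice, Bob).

vs CsD: Bob plays C → Alice plays x at [C] → Bob plays D at [C-x] → (2, 5)
vs CsU: Bob plays C → Alice plays x at [C] → Bob plays U at [C-x] → Alice plays a at [C-x-U] → (5, -1)
vs CrD: Bob plays C → Alice plays x at [C] → Bob plays D at [C-x] → (2, 5)
vs CrU: Bob plays C → Alice plays x at [C] → Bob plays U at [C-x] → Alice plays a at [C-x-U] → (5, -1)
vs LsD: Bob plays L → (2, 1)
vs LsU: Bob plays L → (2, 1)
vs LrD: Bob plays L → (2, 1)
vs LrU: Bob plays L → (2, 1)

(2,5) (5,-1) (2,5) (5,-1) (2,1) (2,1) (2,1) (2,1)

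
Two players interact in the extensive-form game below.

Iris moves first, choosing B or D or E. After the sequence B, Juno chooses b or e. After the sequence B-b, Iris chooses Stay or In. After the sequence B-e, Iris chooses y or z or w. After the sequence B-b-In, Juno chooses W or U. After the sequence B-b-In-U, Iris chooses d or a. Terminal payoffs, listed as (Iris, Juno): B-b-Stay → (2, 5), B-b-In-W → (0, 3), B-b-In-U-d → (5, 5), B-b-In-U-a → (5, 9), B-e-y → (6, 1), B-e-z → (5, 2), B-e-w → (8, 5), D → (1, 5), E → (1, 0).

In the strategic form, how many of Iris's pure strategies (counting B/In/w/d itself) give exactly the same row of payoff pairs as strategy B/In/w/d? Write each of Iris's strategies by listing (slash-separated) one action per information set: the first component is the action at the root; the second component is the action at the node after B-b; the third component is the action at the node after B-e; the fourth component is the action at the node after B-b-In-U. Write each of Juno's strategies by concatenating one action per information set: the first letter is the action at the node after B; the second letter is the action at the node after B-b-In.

1

Row for B/In/w/d (columns bW, bU, eW, eU): (0,3) (5,5) (8,5) (8,5).
Every one of Iris's information sets is on the play path for some reply by Juno when Iris follows B/In/w/d.
Changing the action at any of them therefore changes at least one column, so only B/In/w/d itself gives this row.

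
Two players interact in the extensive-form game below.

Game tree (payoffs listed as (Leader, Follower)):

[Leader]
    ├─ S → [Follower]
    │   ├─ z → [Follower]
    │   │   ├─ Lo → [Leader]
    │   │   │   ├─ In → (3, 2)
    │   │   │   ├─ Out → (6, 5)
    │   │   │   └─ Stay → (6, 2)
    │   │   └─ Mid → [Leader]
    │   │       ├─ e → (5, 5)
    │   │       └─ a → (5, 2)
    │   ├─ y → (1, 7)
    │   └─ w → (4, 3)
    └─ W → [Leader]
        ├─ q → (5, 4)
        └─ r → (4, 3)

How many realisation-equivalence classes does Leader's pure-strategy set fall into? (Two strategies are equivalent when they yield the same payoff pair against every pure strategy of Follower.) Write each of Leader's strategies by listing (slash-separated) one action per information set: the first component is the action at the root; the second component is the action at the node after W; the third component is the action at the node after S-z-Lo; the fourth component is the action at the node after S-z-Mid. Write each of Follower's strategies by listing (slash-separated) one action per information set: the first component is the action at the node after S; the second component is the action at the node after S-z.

8

Leader has 24 pure strategies: S/q/In/e, S/q/In/a, S/q/Out/e, S/q/Out/a, S/q/Stay/e, S/q/Stay/a, S/r/In/e, S/r/In/a, S/r/Out/e, S/r/Out/a, S/r/Stay/e, S/r/Stay/a, W/q/In/e, W/q/In/a, W/q/Out/e, W/q/Out/a, W/q/Stay/e, W/q/Stay/a, W/r/In/e, W/r/In/a, W/r/Out/e, W/r/Out/a, W/r/Stay/e, W/r/Stay/a. Columns: z/Lo, z/Mid, y/Lo, y/Mid, w/Lo, w/Mid.
{S/q/In/e, S/r/In/e} → row (3,2) (5,5) (1,7) (1,7) (4,3) (4,3)
{S/q/In/a, S/r/In/a} → row (3,2) (5,2) (1,7) (1,7) (4,3) (4,3)
{S/q/Out/e, S/r/Out/e} → row (6,5) (5,5) (1,7) (1,7) (4,3) (4,3)
{S/q/Out/a, S/r/Out/a} → row (6,5) (5,2) (1,7) (1,7) (4,3) (4,3)
{S/q/Stay/e, S/r/Stay/e} → row (6,2) (5,5) (1,7) (1,7) (4,3) (4,3)
{S/q/Stay/a, S/r/Stay/a} → row (6,2) (5,2) (1,7) (1,7) (4,3) (4,3)
{W/q/In/e, W/q/In/a, W/q/Out/e, W/q/Out/a, W/q/Stay/e, W/q/Stay/a} → row (5,4) (5,4) (5,4) (5,4) (5,4) (5,4)
{W/r/In/e, W/r/In/a, W/r/Out/e, W/r/Out/a, W/r/Stay/e, W/r/Stay/a} → row (4,3) (4,3) (4,3) (4,3) (4,3) (4,3)
That's 8 distinct rows out of 24 strategies.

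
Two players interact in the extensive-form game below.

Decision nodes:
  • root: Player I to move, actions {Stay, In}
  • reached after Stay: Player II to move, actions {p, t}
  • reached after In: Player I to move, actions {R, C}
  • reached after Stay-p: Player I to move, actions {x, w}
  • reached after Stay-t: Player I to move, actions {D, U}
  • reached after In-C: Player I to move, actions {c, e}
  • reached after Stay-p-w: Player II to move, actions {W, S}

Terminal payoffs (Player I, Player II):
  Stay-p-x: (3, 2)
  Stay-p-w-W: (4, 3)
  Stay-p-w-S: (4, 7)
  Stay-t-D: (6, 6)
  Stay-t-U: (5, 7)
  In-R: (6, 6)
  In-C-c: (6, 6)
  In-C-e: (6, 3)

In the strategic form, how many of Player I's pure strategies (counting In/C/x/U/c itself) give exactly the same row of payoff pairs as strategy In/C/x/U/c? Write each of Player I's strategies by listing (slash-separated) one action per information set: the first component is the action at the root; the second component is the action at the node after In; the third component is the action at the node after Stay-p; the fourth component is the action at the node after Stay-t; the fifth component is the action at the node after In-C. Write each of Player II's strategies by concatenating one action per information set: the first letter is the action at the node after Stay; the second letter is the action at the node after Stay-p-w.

Row for In/C/x/U/c (columns pW, pS, tW, tS): (6,6) (6,6) (6,6) (6,6).
Under In/C/x/U/c, Player I's choice at the node after Stay-p and at the node after Stay-t can never be reached regardless of what Player II does, so varying those choices leaves every outcome unchanged.
Holding the reachable choices fixed and varying the unreachable ones freely already gives 2 × 2 = 4 equivalent strategies.
Checking the remaining rows, In/R/x/D/c, In/R/x/D/e, In/R/x/U/c, In/R/x/U/e, In/R/w/D/c, In/R/w/D/e, In/R/w/U/c, In/R/w/U/e also happen to give the same payoffs in every column, bringing the total to 12: In/R/x/D/c, In/R/x/D/e, In/R/x/U/c, In/R/x/U/e, In/R/w/D/c, In/R/w/D/e, In/R/w/U/c, In/R/w/U/e, In/C/x/D/c, In/C/x/U/c, In/C/w/D/c, In/C/w/U/c.

12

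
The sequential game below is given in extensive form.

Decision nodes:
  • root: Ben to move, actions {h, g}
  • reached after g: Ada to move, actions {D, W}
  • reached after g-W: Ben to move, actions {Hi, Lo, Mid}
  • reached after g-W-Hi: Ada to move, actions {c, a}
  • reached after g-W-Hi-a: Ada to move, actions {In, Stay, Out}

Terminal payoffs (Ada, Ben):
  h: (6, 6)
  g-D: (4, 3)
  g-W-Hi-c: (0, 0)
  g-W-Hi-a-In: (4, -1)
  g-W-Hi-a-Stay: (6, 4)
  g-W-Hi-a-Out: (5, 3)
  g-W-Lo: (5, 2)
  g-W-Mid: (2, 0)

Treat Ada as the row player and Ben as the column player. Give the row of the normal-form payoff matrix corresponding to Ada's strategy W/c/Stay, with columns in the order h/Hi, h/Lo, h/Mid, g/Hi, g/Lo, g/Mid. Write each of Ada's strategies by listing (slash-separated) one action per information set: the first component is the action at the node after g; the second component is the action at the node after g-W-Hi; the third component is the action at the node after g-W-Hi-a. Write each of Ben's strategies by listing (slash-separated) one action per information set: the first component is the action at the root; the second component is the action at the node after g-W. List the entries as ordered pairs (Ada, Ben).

vs h/Hi: Ben plays h → (6, 6)
vs h/Lo: Ben plays h → (6, 6)
vs h/Mid: Ben plays h → (6, 6)
vs g/Hi: Ben plays g → Ada plays W at [g] → Ben plays Hi at [g-W] → Ada plays c at [g-W-Hi] → (0, 0)
vs g/Lo: Ben plays g → Ada plays W at [g] → Ben plays Lo at [g-W] → (5, 2)
vs g/Mid: Ben plays g → Ada plays W at [g] → Ben plays Mid at [g-W] → (2, 0)

(6,6) (6,6) (6,6) (0,0) (5,2) (2,0)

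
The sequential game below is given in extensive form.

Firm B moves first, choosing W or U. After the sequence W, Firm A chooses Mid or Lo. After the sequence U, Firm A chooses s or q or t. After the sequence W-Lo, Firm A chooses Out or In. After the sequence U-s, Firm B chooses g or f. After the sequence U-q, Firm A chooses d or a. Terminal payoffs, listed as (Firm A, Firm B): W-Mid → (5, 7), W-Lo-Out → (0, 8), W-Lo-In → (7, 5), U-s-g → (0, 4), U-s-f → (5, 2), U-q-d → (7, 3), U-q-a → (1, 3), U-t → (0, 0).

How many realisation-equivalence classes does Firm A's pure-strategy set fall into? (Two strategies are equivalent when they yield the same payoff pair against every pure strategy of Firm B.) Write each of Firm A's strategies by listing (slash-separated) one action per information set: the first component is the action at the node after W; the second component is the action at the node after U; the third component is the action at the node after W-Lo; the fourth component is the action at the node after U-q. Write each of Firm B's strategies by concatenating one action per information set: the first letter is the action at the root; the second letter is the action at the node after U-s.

12

Firm A has 24 pure strategies: Mid/s/Out/d, Mid/s/Out/a, Mid/s/In/d, Mid/s/In/a, Mid/q/Out/d, Mid/q/Out/a, Mid/q/In/d, Mid/q/In/a, Mid/t/Out/d, Mid/t/Out/a, Mid/t/In/d, Mid/t/In/a, Lo/s/Out/d, Lo/s/Out/a, Lo/s/In/d, Lo/s/In/a, Lo/q/Out/d, Lo/q/Out/a, Lo/q/In/d, Lo/q/In/a, Lo/t/Out/d, Lo/t/Out/a, Lo/t/In/d, Lo/t/In/a. Columns: Wg, Wf, Ug, Uf.
{Mid/s/Out/d, Mid/s/Out/a, Mid/s/In/d, Mid/s/In/a} → row (5,7) (5,7) (0,4) (5,2)
{Mid/q/Out/d, Mid/q/In/d} → row (5,7) (5,7) (7,3) (7,3)
{Mid/q/Out/a, Mid/q/In/a} → row (5,7) (5,7) (1,3) (1,3)
{Mid/t/Out/d, Mid/t/Out/a, Mid/t/In/d, Mid/t/In/a} → row (5,7) (5,7) (0,0) (0,0)
{Lo/s/Out/d, Lo/s/Out/a} → row (0,8) (0,8) (0,4) (5,2)
{Lo/s/In/d, Lo/s/In/a} → row (7,5) (7,5) (0,4) (5,2)
{Lo/q/Out/d} → row (0,8) (0,8) (7,3) (7,3)
{Lo/q/Out/a} → row (0,8) (0,8) (1,3) (1,3)
{Lo/q/In/d} → row (7,5) (7,5) (7,3) (7,3)
{Lo/q/In/a} → row (7,5) (7,5) (1,3) (1,3)
{Lo/t/Out/d, Lo/t/Out/a} → row (0,8) (0,8) (0,0) (0,0)
{Lo/t/In/d, Lo/t/In/a} → row (7,5) (7,5) (0,0) (0,0)
That's 12 distinct rows out of 24 strategies.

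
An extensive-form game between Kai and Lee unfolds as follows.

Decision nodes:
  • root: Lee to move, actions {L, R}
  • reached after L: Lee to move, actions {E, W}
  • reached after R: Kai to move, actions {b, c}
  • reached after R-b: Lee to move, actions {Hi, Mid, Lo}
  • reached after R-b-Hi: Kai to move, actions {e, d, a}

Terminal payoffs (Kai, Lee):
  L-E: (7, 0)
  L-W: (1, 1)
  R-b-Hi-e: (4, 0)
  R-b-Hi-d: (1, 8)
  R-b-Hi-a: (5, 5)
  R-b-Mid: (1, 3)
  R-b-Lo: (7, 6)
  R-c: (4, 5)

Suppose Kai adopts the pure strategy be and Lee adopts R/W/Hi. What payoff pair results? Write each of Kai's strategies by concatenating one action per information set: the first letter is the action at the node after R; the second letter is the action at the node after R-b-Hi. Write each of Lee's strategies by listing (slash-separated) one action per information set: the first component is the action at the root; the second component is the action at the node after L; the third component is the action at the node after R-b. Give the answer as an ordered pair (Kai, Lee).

Trace the play path from the root:
  Lee plays R
  Kai plays b at [R]
  Lee plays Hi at [R-b]
  Kai plays e at [R-b-Hi]
→ terminal payoff (4, 0).
(Lee's choice at the node after L is never reached on this path, so it doesn't affect the outcome.)

(4, 0)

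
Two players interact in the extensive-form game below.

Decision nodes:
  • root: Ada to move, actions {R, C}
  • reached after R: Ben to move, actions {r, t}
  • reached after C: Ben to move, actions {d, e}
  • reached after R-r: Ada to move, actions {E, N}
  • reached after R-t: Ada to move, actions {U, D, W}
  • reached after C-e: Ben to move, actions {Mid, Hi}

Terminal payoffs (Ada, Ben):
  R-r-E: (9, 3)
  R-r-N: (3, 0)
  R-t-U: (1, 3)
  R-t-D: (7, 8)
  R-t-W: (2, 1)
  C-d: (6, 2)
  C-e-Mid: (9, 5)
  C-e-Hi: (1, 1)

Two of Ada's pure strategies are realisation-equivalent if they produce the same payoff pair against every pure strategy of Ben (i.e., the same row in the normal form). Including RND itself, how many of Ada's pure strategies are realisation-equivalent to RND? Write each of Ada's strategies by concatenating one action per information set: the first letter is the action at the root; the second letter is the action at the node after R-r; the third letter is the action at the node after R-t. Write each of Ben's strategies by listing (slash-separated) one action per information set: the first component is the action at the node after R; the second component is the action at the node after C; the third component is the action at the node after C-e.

1

Row for RND (columns r/d/Mid, r/d/Hi, r/e/Mid, r/e/Hi, t/d/Mid, t/d/Hi, t/e/Mid, t/e/Hi): (3,0) (3,0) (3,0) (3,0) (7,8) (7,8) (7,8) (7,8).
Every one of Ada's information sets is on the play path for some reply by Ben when Ada follows RND.
Changing the action at any of them therefore changes at least one column, so only RND itself gives this row.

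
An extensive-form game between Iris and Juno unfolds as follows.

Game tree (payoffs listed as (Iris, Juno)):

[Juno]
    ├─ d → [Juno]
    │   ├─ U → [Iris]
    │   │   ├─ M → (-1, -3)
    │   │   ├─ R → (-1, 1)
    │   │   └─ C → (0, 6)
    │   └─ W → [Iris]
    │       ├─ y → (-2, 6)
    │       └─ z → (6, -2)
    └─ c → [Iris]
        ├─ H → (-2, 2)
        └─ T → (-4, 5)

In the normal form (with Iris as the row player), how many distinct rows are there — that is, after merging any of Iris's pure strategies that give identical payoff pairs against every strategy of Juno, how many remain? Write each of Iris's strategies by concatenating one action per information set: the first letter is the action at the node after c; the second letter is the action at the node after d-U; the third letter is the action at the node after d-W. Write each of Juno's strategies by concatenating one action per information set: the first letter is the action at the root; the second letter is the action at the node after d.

12

Iris has 12 pure strategies: HMy, HMz, HRy, HRz, HCy, HCz, TMy, TMz, TRy, TRz, TCy, TCz. Columns: dU, dW, cU, cW.
{HMy} → row (-1,-3) (-2,6) (-2,2) (-2,2)
{HMz} → row (-1,-3) (6,-2) (-2,2) (-2,2)
{HRy} → row (-1,1) (-2,6) (-2,2) (-2,2)
{HRz} → row (-1,1) (6,-2) (-2,2) (-2,2)
{HCy} → row (0,6) (-2,6) (-2,2) (-2,2)
{HCz} → row (0,6) (6,-2) (-2,2) (-2,2)
{TMy} → row (-1,-3) (-2,6) (-4,5) (-4,5)
{TMz} → row (-1,-3) (6,-2) (-4,5) (-4,5)
{TRy} → row (-1,1) (-2,6) (-4,5) (-4,5)
{TRz} → row (-1,1) (6,-2) (-4,5) (-4,5)
{TCy} → row (0,6) (-2,6) (-4,5) (-4,5)
{TCz} → row (0,6) (6,-2) (-4,5) (-4,5)
That's 12 distinct rows out of 12 strategies.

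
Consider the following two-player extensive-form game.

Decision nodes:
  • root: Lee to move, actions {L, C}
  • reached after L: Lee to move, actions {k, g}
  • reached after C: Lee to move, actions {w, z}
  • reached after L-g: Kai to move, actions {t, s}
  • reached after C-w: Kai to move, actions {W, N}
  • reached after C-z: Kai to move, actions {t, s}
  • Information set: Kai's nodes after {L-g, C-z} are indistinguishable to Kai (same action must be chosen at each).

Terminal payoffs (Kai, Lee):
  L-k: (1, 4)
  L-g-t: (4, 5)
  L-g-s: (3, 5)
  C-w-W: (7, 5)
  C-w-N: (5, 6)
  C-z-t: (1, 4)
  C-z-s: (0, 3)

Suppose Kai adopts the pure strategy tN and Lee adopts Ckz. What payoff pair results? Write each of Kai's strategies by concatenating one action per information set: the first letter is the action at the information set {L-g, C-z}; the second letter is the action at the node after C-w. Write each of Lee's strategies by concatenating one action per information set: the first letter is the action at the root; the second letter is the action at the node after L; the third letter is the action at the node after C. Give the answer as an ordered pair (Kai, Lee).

(1, 4)

Trace the play path from the root:
  Lee plays C
  Lee plays z at [C]
  Kai plays t at [C-z]
→ terminal payoff (1, 4).
(Kai's choice at the node after C-w is never reached on this path, so it doesn't affect the outcome.)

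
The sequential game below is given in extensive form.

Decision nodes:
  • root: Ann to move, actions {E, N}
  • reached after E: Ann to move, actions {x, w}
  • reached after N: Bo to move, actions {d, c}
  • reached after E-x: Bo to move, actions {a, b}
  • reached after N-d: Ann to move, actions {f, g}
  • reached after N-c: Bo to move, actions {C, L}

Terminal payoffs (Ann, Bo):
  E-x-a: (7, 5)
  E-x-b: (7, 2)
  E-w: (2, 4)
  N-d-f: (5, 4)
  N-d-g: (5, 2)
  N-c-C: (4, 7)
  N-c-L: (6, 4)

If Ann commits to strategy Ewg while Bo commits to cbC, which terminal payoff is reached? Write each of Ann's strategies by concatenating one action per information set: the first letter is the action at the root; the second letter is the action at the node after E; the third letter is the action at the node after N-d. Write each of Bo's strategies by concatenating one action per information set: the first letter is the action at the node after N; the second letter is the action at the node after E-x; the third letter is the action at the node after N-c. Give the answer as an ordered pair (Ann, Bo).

(2, 4)

Trace the play path from the root:
  Ann plays E
  Ann plays w at [E]
→ terminal payoff (2, 4).
(Ann's choice at the node after N-d is never reached on this path, so it doesn't affect the outcome.)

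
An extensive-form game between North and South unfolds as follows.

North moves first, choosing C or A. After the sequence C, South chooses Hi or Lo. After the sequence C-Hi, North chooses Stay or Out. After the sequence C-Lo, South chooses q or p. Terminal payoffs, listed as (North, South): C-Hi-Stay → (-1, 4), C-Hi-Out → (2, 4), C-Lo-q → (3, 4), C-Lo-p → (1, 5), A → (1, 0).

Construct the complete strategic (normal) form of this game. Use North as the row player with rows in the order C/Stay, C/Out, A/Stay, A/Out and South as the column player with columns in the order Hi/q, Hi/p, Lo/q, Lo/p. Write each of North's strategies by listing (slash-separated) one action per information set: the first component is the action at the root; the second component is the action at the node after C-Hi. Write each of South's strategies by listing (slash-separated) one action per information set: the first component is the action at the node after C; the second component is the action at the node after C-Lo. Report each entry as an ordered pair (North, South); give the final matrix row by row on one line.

C/Stay: (-1,4) (-1,4) (3,4) (1,5) | C/Out: (2,4) (2,4) (3,4) (1,5) | A/Stay: (1,0) (1,0) (1,0) (1,0) | A/Out: (1,0) (1,0) (1,0) (1,0)

           Hi/q     Hi/p     Lo/q     Lo/p
C/Stay   (-1,4)   (-1,4)    (3,4)    (1,5)
 C/Out    (2,4)    (2,4)    (3,4)    (1,5)
A/Stay    (1,0)    (1,0)    (1,0)    (1,0)
 A/Out    (1,0)    (1,0)    (1,0)    (1,0)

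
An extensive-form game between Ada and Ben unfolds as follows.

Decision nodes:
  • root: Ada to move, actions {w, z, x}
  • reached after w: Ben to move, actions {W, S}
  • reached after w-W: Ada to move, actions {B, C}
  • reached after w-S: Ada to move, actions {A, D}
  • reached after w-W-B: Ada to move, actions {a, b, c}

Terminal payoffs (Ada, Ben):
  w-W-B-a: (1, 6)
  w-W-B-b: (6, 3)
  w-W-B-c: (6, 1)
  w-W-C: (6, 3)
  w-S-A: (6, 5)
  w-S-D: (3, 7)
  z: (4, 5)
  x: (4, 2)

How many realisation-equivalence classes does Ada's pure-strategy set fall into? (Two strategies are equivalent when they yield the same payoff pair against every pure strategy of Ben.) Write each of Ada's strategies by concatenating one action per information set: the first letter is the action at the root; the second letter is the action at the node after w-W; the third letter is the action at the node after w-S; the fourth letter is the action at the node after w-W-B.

Ada has 36 pure strategies: wBAa, wBAb, wBAc, wBDa, wBDb, wBDc, wCAa, wCAb, wCAc, wCDa, wCDb, wCDc, zBAa, zBAb, zBAc, zBDa, zBDb, zBDc, zCAa, zCAb, zCAc, zCDa, zCDb, zCDc, xBAa, xBAb, xBAc, xBDa, xBDb, xBDc, xCAa, xCAb, xCAc, xCDa, xCDb, xCDc. Columns: W, S.
{wBAa} → row (1,6) (6,5)
{wBAb, wCAa, wCAb, wCAc} → row (6,3) (6,5)
{wBAc} → row (6,1) (6,5)
{wBDa} → row (1,6) (3,7)
{wBDb, wCDa, wCDb, wCDc} → row (6,3) (3,7)
{wBDc} → row (6,1) (3,7)
{zBAa, zBAb, zBAc, zBDa, zBDb, zBDc, zCAa, zCAb, zCAc, zCDa, zCDb, zCDc} → row (4,5) (4,5)
{xBAa, xBAb, xBAc, xBDa, xBDb, xBDc, xCAa, xCAb, xCAc, xCDa, xCDb, xCDc} → row (4,2) (4,2)
That's 8 distinct rows out of 36 strategies.

8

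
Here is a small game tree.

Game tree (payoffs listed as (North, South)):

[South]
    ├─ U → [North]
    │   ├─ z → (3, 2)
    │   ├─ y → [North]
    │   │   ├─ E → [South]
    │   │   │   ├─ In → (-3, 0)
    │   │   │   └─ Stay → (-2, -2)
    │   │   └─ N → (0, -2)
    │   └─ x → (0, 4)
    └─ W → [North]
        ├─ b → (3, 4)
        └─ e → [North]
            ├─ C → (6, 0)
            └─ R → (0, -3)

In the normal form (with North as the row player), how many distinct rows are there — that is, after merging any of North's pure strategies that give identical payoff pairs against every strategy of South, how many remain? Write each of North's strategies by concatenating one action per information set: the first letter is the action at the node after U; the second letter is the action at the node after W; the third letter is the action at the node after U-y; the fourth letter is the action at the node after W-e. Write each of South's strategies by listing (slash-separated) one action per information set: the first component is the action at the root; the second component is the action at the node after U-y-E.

North has 24 pure strategies: zbEC, zbER, zbNC, zbNR, zeEC, zeER, zeNC, zeNR, ybEC, ybER, ybNC, ybNR, yeEC, yeER, yeNC, yeNR, xbEC, xbER, xbNC, xbNR, xeEC, xeER, xeNC, xeNR. Columns: U/In, U/Stay, W/In, W/Stay.
{zbEC, zbER, zbNC, zbNR} → row (3,2) (3,2) (3,4) (3,4)
{zeEC, zeNC} → row (3,2) (3,2) (6,0) (6,0)
{zeER, zeNR} → row (3,2) (3,2) (0,-3) (0,-3)
{ybEC, ybER} → row (-3,0) (-2,-2) (3,4) (3,4)
{ybNC, ybNR} → row (0,-2) (0,-2) (3,4) (3,4)
{yeEC} → row (-3,0) (-2,-2) (6,0) (6,0)
{yeER} → row (-3,0) (-2,-2) (0,-3) (0,-3)
{yeNC} → row (0,-2) (0,-2) (6,0) (6,0)
{yeNR} → row (0,-2) (0,-2) (0,-3) (0,-3)
{xbEC, xbER, xbNC, xbNR} → row (0,4) (0,4) (3,4) (3,4)
{xeEC, xeNC} → row (0,4) (0,4) (6,0) (6,0)
{xeER, xeNR} → row (0,4) (0,4) (0,-3) (0,-3)
That's 12 distinct rows out of 24 strategies.

12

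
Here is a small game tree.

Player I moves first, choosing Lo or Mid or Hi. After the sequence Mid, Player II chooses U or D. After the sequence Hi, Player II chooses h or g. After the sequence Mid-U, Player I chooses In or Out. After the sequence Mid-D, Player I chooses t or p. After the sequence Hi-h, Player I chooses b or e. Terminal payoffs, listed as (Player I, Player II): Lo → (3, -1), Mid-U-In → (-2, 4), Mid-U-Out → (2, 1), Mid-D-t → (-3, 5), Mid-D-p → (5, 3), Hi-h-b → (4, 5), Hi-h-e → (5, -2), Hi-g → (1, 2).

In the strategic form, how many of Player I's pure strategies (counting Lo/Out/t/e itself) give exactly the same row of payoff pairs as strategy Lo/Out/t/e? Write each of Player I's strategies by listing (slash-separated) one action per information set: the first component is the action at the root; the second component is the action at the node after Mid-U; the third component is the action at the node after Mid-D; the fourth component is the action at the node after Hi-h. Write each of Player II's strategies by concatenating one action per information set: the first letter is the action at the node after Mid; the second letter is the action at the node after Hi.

Row for Lo/Out/t/e (columns Uh, Ug, Dh, Dg): (3,-1) (3,-1) (3,-1) (3,-1).
Under Lo/Out/t/e, Player I's choice at the node after Mid-U and at the node after Mid-D and at the node after Hi-h can never be reached regardless of what Player II does, so varying those choices leaves every outcome unchanged.
Holding the reachable choices fixed and varying the unreachable ones freely already gives 2 × 2 × 2 = 8 equivalent strategies.
No other strategy reproduces this row, so those 8 are the full class: Lo/In/t/b, Lo/In/t/e, Lo/In/p/b, Lo/In/p/e, Lo/Out/t/b, Lo/Out/t/e, Lo/Out/p/b, Lo/Out/p/e.

8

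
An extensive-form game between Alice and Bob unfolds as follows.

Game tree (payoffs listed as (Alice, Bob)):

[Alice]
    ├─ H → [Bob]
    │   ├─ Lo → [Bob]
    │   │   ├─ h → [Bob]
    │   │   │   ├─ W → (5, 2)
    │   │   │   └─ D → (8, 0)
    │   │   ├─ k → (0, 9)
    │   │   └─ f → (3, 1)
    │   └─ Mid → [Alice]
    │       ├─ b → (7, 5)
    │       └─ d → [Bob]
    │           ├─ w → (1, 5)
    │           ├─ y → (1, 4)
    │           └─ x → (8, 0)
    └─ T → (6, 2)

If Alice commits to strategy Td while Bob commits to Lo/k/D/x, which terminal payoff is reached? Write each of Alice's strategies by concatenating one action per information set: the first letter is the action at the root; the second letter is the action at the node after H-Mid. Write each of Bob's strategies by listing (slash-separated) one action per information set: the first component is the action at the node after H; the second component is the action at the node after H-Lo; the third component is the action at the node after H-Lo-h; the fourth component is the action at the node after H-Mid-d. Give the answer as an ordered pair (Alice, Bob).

(6, 2)

Trace the play path from the root:
  Alice plays T
→ terminal payoff (6, 2).
(Alice's choice at the node after H-Mid is never reached on this path, so it doesn't affect the outcome.)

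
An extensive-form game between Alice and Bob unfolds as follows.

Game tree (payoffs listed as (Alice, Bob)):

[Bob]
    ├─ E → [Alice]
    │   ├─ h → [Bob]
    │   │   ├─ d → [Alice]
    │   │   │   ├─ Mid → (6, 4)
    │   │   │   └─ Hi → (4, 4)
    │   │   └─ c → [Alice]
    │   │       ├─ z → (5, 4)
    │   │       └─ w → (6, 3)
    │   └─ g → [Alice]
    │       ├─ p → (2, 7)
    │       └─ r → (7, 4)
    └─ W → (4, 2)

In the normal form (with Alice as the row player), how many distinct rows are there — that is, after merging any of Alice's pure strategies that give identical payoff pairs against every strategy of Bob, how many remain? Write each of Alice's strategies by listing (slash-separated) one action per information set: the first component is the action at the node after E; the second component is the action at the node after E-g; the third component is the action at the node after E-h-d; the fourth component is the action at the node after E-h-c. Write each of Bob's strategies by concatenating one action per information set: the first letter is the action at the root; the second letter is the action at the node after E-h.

6

Alice has 16 pure strategies: h/p/Mid/z, h/p/Mid/w, h/p/Hi/z, h/p/Hi/w, h/r/Mid/z, h/r/Mid/w, h/r/Hi/z, h/r/Hi/w, g/p/Mid/z, g/p/Mid/w, g/p/Hi/z, g/p/Hi/w, g/r/Mid/z, g/r/Mid/w, g/r/Hi/z, g/r/Hi/w. Columns: Ed, Ec, Wd, Wc.
{h/p/Mid/z, h/r/Mid/z} → row (6,4) (5,4) (4,2) (4,2)
{h/p/Mid/w, h/r/Mid/w} → row (6,4) (6,3) (4,2) (4,2)
{h/p/Hi/z, h/r/Hi/z} → row (4,4) (5,4) (4,2) (4,2)
{h/p/Hi/w, h/r/Hi/w} → row (4,4) (6,3) (4,2) (4,2)
{g/p/Mid/z, g/p/Mid/w, g/p/Hi/z, g/p/Hi/w} → row (2,7) (2,7) (4,2) (4,2)
{g/r/Mid/z, g/r/Mid/w, g/r/Hi/z, g/r/Hi/w} → row (7,4) (7,4) (4,2) (4,2)
That's 6 distinct rows out of 16 strategies.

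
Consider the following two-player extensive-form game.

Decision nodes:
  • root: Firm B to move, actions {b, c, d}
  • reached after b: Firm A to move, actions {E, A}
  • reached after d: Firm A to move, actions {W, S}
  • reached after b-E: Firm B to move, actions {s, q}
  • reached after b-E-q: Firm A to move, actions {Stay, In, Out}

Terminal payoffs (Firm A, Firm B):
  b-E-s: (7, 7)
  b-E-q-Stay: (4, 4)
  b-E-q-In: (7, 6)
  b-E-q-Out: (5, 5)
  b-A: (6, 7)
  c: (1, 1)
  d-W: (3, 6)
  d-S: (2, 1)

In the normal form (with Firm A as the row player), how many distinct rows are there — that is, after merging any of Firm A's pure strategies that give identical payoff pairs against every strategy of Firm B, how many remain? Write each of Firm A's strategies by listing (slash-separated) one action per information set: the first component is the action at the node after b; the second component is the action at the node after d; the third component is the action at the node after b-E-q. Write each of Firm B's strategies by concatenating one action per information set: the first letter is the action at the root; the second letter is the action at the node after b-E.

Firm A has 12 pure strategies: E/W/Stay, E/W/In, E/W/Out, E/S/Stay, E/S/In, E/S/Out, A/W/Stay, A/W/In, A/W/Out, A/S/Stay, A/S/In, A/S/Out. Columns: bs, bq, cs, cq, ds, dq.
{E/W/Stay} → row (7,7) (4,4) (1,1) (1,1) (3,6) (3,6)
{E/W/In} → row (7,7) (7,6) (1,1) (1,1) (3,6) (3,6)
{E/W/Out} → row (7,7) (5,5) (1,1) (1,1) (3,6) (3,6)
{E/S/Stay} → row (7,7) (4,4) (1,1) (1,1) (2,1) (2,1)
{E/S/In} → row (7,7) (7,6) (1,1) (1,1) (2,1) (2,1)
{E/S/Out} → row (7,7) (5,5) (1,1) (1,1) (2,1) (2,1)
{A/W/Stay, A/W/In, A/W/Out} → row (6,7) (6,7) (1,1) (1,1) (3,6) (3,6)
{A/S/Stay, A/S/In, A/S/Out} → row (6,7) (6,7) (1,1) (1,1) (2,1) (2,1)
That's 8 distinct rows out of 12 strategies.

8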